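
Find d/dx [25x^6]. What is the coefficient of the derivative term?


We apply the power rule: d/dx [ax^n] = a*n * x^(n-1)
d/dx [25x^6]
= 25 * 6 * x^(6-1)
= 150x^5
The coefficient is 150

150


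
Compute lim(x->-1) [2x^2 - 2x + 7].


Since polynomials are continuous, we use direct substitution.
lim(x->-1) of 2x^2 - 2x + 7
= 2 * (-1)^2 - 2 * (-1) + 7
= 2 + 2 + 7
= 11

11


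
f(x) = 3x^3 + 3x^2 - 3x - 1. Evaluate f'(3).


Differentiate f(x) = 3x^3 + 3x^2 - 3x - 1 term by term:
f'(x) = 9x^2 + 6x - 3
Substitute x = 3:
f'(3) = 9 * 3^2 + 6 * 3 - 3
= 81 + 18 - 3
= 96

96


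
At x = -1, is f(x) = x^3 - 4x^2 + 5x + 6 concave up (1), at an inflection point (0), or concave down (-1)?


Concavity is determined by the sign of f''(x).
f(x) = x^3 - 4x^2 + 5x + 6
f'(x) = 3x^2 - 8x + 5
f''(x) = 6x - 8
f''(-1) = 6 * (-1) - 8
= -6 - 8
= -14
Since f''(-1) < 0, the function is concave down (-1)

-1


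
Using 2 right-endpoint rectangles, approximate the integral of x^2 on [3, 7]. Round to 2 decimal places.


Right Riemann sum uses right endpoints of each subinterval.
Interval: [3, 7], n = 2
dx = (7 - 3) / 2 = 2
Right endpoints: [5, 7]
f values: [25, 49]
Sum = dx * (sum of f values)
= 2 * 74
= 148 = 148.00

148.00


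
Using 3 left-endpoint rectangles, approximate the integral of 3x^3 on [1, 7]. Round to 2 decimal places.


Left Riemann sum uses left endpoints of each subinterval.
Interval: [1, 7], n = 3
dx = (7 - 1) / 3 = 2
Left endpoints: [1, 3, 5]
f values: [3, 81, 375]
Sum = dx * (sum of f values)
= 2 * 459
= 918 = 918.00

918.00


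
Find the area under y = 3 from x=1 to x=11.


The area under a constant function y = 3 is a rectangle.
Width = 11 - 1 = 10
Height = 3
Area = width * height
= 10 * 3
= 30

30


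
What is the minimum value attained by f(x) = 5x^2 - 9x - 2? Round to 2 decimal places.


For a quadratic f(x) = ax^2 + bx + c with a > 0, the minimum is at the vertex.
Vertex x-coordinate: x = -b/(2a)
x = -(-9) / (2 * 5)
x = 9/10
Substitute back to find the minimum value:
f(9/10) = 5 * (9/10)^2 - 9 * (9/10) - 2
= 81/20 - 81/10 - 2
= -121/20 = -6.05

-6.05


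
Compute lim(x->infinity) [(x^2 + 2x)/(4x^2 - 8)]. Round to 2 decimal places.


For limits at infinity with equal-degree polynomials,
we compare leading coefficients.
Numerator leading term: x^2
Denominator leading term: 4x^2
Divide both by x^2:
lim = (1 + 2/x) / (4 - 8/x^2)
As x -> infinity, the 1/x and 1/x^2 terms vanish:
= 1/4 = 0.25

0.25


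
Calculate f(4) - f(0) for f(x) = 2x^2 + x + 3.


Net change = f(b) - f(a)
f(x) = 2x^2 + x + 3
Compute f(4):
f(4) = 2 * 4^2 + 1 * 4 + 3
= 32 + 4 + 3
= 39
Compute f(0):
f(0) = 2 * 0^2 + 1 * 0 + 3
= 0 + 0 + 3
= 3
Net change = 39 - 3 = 36

36


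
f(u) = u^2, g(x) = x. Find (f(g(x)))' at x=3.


Using the chain rule: (f(g(x)))' = f'(g(x)) * g'(x)
First, find g(3):
g(3) = 1 * 3 + 0 = 3
Next, f'(u) = 2u
And g'(x) = 1
So f'(g(3)) * g'(3)
= 2 * 3 * 1
= 6

6


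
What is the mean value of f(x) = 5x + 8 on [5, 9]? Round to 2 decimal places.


Average value = 1/(b-a) * integral from a to b of f(x) dx
First compute the integral of 5x + 8:
F(x) = (5/2)x^2 + 8x
F(9) = 5/2 * 81 + 8 * 9 = 549/2
F(5) = 5/2 * 25 + 8 * 5 = 205/2
Integral = 549/2 - 205/2 = 172
Average = 172 / (9 - 5) = 172 / 4
= 43 = 43.00

43.00


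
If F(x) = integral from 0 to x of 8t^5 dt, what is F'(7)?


By the Fundamental Theorem of Calculus (Part 1):
If F(x) = integral from 0 to x of f(t) dt, then F'(x) = f(x)
Here f(t) = 8t^5
So F'(x) = 8x^5
Evaluate at x = 7:
F'(7) = 8 * 7^5
= 8 * 16807
= 134456

134456


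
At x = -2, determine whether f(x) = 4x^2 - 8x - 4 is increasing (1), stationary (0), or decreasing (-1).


Compute f'(x) to determine behavior:
f'(x) = 8x - 8
f'(-2) = 8 * (-2) - 8
= -16 - 8
= -24
Since f'(-2) < 0, the function is decreasing (-1)

-1


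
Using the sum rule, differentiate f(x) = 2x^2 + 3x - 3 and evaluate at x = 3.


Differentiate term by term using power and sum rules:
f(x) = 2x^2 + 3x - 3
f'(x) = 4x + 3
Substitute x = 3:
f'(3) = 4 * 3 + 3
= 12 + 3
= 15

15


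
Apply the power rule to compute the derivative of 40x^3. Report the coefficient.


We apply the power rule: d/dx [ax^n] = a*n * x^(n-1)
d/dx [40x^3]
= 40 * 3 * x^(3-1)
= 120x^2
The coefficient is 120

120


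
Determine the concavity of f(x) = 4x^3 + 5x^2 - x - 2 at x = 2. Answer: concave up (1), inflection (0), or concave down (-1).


Concavity is determined by the sign of f''(x).
f(x) = 4x^3 + 5x^2 - x - 2
f'(x) = 12x^2 + 10x - 1
f''(x) = 24x + 10
f''(2) = 24 * 2 + 10
= 48 + 10
= 58
Since f''(2) > 0, the function is concave up (1)

1


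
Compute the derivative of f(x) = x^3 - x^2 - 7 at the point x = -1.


Differentiate f(x) = x^3 - x^2 - 7 term by term:
f'(x) = 3x^2 - 2x
Substitute x = -1:
f'(-1) = 3 * (-1)^2 - 2 * (-1) + 0
= 3 + 2 + 0
= 5

5


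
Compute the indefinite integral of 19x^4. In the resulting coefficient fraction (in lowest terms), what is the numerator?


Apply the power rule for integration:
integral of ax^n dx = a/(n+1) * x^(n+1) + C
integral of 19x^4 dx
= 19/5 * x^5 + C
The coefficient in lowest terms is 19/5, and its numerator is 19

19


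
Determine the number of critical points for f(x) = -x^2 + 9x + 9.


Find where f'(x) = 0:
f'(x) = -2x + 9
Set f'(x) = 0:
-2x + 9 = 0
x = -9 / (-2) = 9/2
This is a linear equation in x, so there is exactly one solution.
Number of critical points: 1

1


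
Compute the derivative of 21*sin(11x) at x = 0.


Apply the chain rule to differentiate 21*sin(11x):
d/dx [21*sin(11x)]
= 21 * cos(11x) * d/dx(11x)
= 21 * 11 * cos(11x)
= 231 * cos(11x)
Evaluate at x = 0:
= 231 * cos(0)
= 231 * 1
= 231

231


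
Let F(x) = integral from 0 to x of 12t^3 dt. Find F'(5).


By the Fundamental Theorem of Calculus (Part 1):
If F(x) = integral from 0 to x of f(t) dt, then F'(x) = f(x)
Here f(t) = 12t^3
So F'(x) = 12x^3
Evaluate at x = 5:
F'(5) = 12 * 5^3
= 12 * 125
= 1500

1500


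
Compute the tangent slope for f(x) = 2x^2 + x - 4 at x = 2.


The slope of the tangent line equals f'(x) at the point.
f(x) = 2x^2 + x - 4
f'(x) = 4x + 1
At x = 2:
f'(2) = 4 * 2 + 1
= 8 + 1
= 9

9


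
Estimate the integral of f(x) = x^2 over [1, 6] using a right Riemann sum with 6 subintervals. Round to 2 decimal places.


Right Riemann sum uses right endpoints of each subinterval.
Interval: [1, 6], n = 6
dx = (6 - 1) / 6 = 5/6
Right endpoints: [11/6, 8/3, 7/2, 13/3, 31/6, 6]
f values: [121/36, 64/9, 49/4, 169/9, 961/36, 36]
Sum = dx * (sum of f values)
= 5/6 * 3751/36
= 18755/216 ≈ 86.83

86.83


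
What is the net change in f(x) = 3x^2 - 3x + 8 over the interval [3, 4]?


Net change = f(b) - f(a)
f(x) = 3x^2 - 3x + 8
Compute f(4):
f(4) = 3 * 4^2 - 3 * 4 + 8
= 48 - 12 + 8
= 44
Compute f(3):
f(3) = 3 * 3^2 - 3 * 3 + 8
= 27 - 9 + 8
= 26
Net change = 44 - 26 = 18

18


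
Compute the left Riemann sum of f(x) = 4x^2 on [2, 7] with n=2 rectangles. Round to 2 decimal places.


Left Riemann sum uses left endpoints of each subinterval.
Interval: [2, 7], n = 2
dx = (7 - 2) / 2 = 5/2
Left endpoints: [2, 9/2]
f values: [16, 81]
Sum = dx * (sum of f values)
= 5/2 * 97
= 485/2 = 242.50

242.50


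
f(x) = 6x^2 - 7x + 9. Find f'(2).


Differentiate term by term using power and sum rules:
f(x) = 6x^2 - 7x + 9
f'(x) = 12x - 7
Substitute x = 2:
f'(2) = 12 * 2 - 7
= 24 - 7
= 17

17


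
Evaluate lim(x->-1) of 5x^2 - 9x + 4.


Since polynomials are continuous, we use direct substitution.
lim(x->-1) of 5x^2 - 9x + 4
= 5 * (-1)^2 - 9 * (-1) + 4
= 5 + 9 + 4
= 18

18


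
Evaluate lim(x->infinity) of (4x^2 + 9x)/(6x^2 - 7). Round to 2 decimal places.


For limits at infinity with equal-degree polynomials,
we compare leading coefficients.
Numerator leading term: 4x^2
Denominator leading term: 6x^2
Divide both by x^2:
lim = (4 + 9/x) / (6 - 7/x^2)
As x -> infinity, the 1/x and 1/x^2 terms vanish:
= 4/6 = 2/3 ≈ 0.67

0.67


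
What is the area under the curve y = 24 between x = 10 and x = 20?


The area under a constant function y = 24 is a rectangle.
Width = 20 - 10 = 10
Height = 24
Area = width * height
= 10 * 24
= 240

240


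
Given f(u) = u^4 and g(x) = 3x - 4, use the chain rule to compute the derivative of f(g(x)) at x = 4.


Using the chain rule: (f(g(x)))' = f'(g(x)) * g'(x)
First, find g(4):
g(4) = 3 * 4 - 4 = 8
Next, f'(u) = 4u^3
And g'(x) = 3
So f'(g(4)) * g'(4)
= 4 * 8^3 * 3
= 4 * 512 * 3
= 6144

6144


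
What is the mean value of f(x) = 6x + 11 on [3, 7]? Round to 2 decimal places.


Average value = 1/(b-a) * integral from a to b of f(x) dx
First compute the integral of 6x + 11:
F(x) = 3x^2 + 11x
F(7) = 3 * 49 + 11 * 7 = 224
F(3) = 3 * 9 + 11 * 3 = 60
Integral = 224 - 60 = 164
Average = 164 / (7 - 3) = 164 / 4
= 41 = 41.00

41.00


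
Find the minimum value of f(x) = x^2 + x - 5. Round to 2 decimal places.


For a quadratic f(x) = ax^2 + bx + c with a > 0, the minimum is at the vertex.
Vertex x-coordinate: x = -b/(2a)
x = -(1) / (2 * 1)
x = -1/2
Substitute back to find the minimum value:
f(-1/2) = 1 * (-1/2)^2 + 1 * (-1/2) - 5
= 1/4 - 1/2 - 5
= -21/4 = -5.25

-5.25


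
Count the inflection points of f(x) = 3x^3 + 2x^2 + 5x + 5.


Inflection points occur where f''(x) = 0 and concavity changes.
f(x) = 3x^3 + 2x^2 + 5x + 5
f'(x) = 9x^2 + 4x + 5
f''(x) = 18x + 4
Set f''(x) = 0:
18x + 4 = 0
x = -4 / 18 = -2/9
Since f''(x) is linear (degree 1), it changes sign at this point.
Therefore there is exactly 1 inflection point.

1


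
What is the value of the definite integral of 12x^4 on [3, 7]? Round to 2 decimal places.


Find the antiderivative of 12x^4:
F(x) = 12/5 * x^5
Apply the Fundamental Theorem of Calculus:
F(7) - F(3)
= 12/5 * 7^5 - 12/5 * 3^5
= 12/5 * (16807 - 243)
= 12/5 * 16564
= 198768/5 = 39753.60

39753.60


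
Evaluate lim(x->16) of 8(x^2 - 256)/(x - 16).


Direct substitution gives 0/0, so we factor the numerator.
Factor: 8(x^2 - 256) = 8 * (x - 16)(x + 16)
Cancel the common factor (x - 16):
8(x^2 - 256)/(x - 16) = 8 * (x + 16)
Now substitute x = 16:
= 8 * (16 + 16) = 256

256


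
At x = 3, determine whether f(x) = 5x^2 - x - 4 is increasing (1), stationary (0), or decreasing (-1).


Compute f'(x) to determine behavior:
f'(x) = 10x - 1
f'(3) = 10 * 3 - 1
= 30 - 1
= 29
Since f'(3) > 0, the function is increasing (1)

1


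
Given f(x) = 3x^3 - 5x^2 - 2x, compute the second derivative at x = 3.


First derivative:
f'(x) = 9x^2 - 10x - 2
Second derivative:
f''(x) = 18x - 10
Substitute x = 3:
f''(3) = 18 * 3 - 10
= 54 - 10
= 44

44


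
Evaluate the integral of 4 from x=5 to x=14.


The integral of a constant k over [a, b] equals k * (b - a).
integral from 5 to 14 of 4 dx
= 4 * (14 - 5)
= 4 * 9
= 36

36


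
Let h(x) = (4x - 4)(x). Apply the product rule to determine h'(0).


Let u(x) = 4x - 4 and v(x) = x
u'(x) = 4
v'(x) = 1
Product rule: h'(x) = u'(x)*v(x) + u(x)*v'(x)
= 4 * (x) + (4x - 4) * 1
At x = 0:
u(0) = 4 * 0 - 4 = -4
v(0) = 1 * 0 + 0 = 0
h'(0) = 4 * 0 + (-4) * 1
= 0 - 4
= -4

-4


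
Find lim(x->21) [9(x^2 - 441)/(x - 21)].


Direct substitution gives 0/0, so we factor the numerator.
Factor: 9(x^2 - 441) = 9 * (x - 21)(x + 21)
Cancel the common factor (x - 21):
9(x^2 - 441)/(x - 21) = 9 * (x + 21)
Now substitute x = 21:
= 9 * (21 + 21) = 378

378


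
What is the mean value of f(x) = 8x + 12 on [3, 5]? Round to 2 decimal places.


Average value = 1/(b-a) * integral from a to b of f(x) dx
First compute the integral of 8x + 12:
F(x) = 4x^2 + 12x
F(5) = 4 * 25 + 12 * 5 = 160
F(3) = 4 * 9 + 12 * 3 = 72
Integral = 160 - 72 = 88
Average = 88 / (5 - 3) = 88 / 2
= 44 = 44.00

44.00


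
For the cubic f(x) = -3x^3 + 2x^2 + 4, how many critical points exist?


Find where f'(x) = 0:
f(x) = -3x^3 + 2x^2 + 4
f'(x) = -9x^2 + 4x
This is a quadratic in x. Use the discriminant to count real roots.
Discriminant = (4)^2 - 4 * (-9) * 0
= 16 - 0
= 16
Since discriminant > 0, f'(x) = 0 has 2 real solutions.
Number of critical points: 2

2


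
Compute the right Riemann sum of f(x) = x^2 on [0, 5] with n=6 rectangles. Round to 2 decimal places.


Right Riemann sum uses right endpoints of each subinterval.
Interval: [0, 5], n = 6
dx = (5 - 0) / 6 = 5/6
Right endpoints: [5/6, 5/3, 5/2, 10/3, 25/6, 5]
f values: [25/36, 25/9, 25/4, 100/9, 625/36, 25]
Sum = dx * (sum of f values)
= 5/6 * 2275/36
= 11375/216 ≈ 52.66

52.66


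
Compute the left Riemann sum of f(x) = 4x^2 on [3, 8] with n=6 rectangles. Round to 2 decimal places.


Left Riemann sum uses left endpoints of each subinterval.
Interval: [3, 8], n = 6
dx = (8 - 3) / 6 = 5/6
Left endpoints: [3, 23/6, 14/3, 11/2, 19/3, 43/6]
f values: [36, 529/9, 784/9, 121, 1444/9, 1849/9]
Sum = dx * (sum of f values)
= 5/6 * 6019/9
= 30095/54 ≈ 557.31

557.31


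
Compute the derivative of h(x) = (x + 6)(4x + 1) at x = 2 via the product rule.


Let u(x) = x + 6 and v(x) = 4x + 1
u'(x) = 1
v'(x) = 4
Product rule: h'(x) = u'(x)*v(x) + u(x)*v'(x)
= 1 * (4x + 1) + (x + 6) * 4
At x = 2:
u(2) = 1 * 2 + 6 = 8
v(2) = 4 * 2 + 1 = 9
h'(2) = 1 * 9 + 8 * 4
= 9 + 32
= 41

41


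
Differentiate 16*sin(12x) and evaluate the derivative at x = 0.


Apply the chain rule to differentiate 16*sin(12x):
d/dx [16*sin(12x)]
= 16 * cos(12x) * d/dx(12x)
= 16 * 12 * cos(12x)
= 192 * cos(12x)
Evaluate at x = 0:
= 192 * cos(0)
= 192 * 1
= 192

192


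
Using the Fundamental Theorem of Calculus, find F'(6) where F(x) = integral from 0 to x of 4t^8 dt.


By the Fundamental Theorem of Calculus (Part 1):
If F(x) = integral from 0 to x of f(t) dt, then F'(x) = f(x)
Here f(t) = 4t^8
So F'(x) = 4x^8
Evaluate at x = 6:
F'(6) = 4 * 6^8
= 4 * 1679616
= 6718464

6718464


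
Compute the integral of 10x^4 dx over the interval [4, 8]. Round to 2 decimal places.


Find the antiderivative of 10x^4:
F(x) = 10/5 * x^5
Apply the Fundamental Theorem of Calculus:
F(8) - F(4)
= 10/5 * 8^5 - 10/5 * 4^5
= 10/5 * (32768 - 1024)
= 10/5 * 31744
= 63488 = 63488.00

63488.00


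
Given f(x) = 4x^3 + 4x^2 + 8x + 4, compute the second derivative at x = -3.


First derivative:
f'(x) = 12x^2 + 8x + 8
Second derivative:
f''(x) = 24x + 8
Substitute x = -3:
f''(-3) = 24 * (-3) + 8
= -72 + 8
= -64

-64


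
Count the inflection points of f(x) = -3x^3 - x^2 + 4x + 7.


Inflection points occur where f''(x) = 0 and concavity changes.
f(x) = -3x^3 - x^2 + 4x + 7
f'(x) = -9x^2 - 2x + 4
f''(x) = -18x - 2
Set f''(x) = 0:
-18x - 2 = 0
x = 2 / (-18) = -1/9
Since f''(x) is linear (degree 1), it changes sign at this point.
Therefore there is exactly 1 inflection point.

1


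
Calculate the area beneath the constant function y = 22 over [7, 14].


The area under a constant function y = 22 is a rectangle.
Width = 14 - 7 = 7
Height = 22
Area = width * height
= 7 * 22
= 154

154


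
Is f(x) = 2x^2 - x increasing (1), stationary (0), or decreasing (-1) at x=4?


Compute f'(x) to determine behavior:
f'(x) = 4x - 1
f'(4) = 4 * 4 - 1
= 16 - 1
= 15
Since f'(4) > 0, the function is increasing (1)

1


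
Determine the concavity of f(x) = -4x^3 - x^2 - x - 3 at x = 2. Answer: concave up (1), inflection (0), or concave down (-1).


Concavity is determined by the sign of f''(x).
f(x) = -4x^3 - x^2 - x - 3
f'(x) = -12x^2 - 2x - 1
f''(x) = -24x - 2
f''(2) = -24 * 2 - 2
= -48 - 2
= -50
Since f''(2) < 0, the function is concave down (-1)

-1


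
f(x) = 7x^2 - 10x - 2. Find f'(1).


Differentiate term by term using power and sum rules:
f(x) = 7x^2 - 10x - 2
f'(x) = 14x - 10
Substitute x = 1:
f'(1) = 14 * 1 - 10
= 14 - 10
= 4

4


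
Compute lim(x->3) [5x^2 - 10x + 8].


Since polynomials are continuous, we use direct substitution.
lim(x->3) of 5x^2 - 10x + 8
= 5 * 3^2 - 10 * 3 + 8
= 45 - 30 + 8
= 23

23


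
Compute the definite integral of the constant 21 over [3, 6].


The integral of a constant k over [a, b] equals k * (b - a).
integral from 3 to 6 of 21 dx
= 21 * (6 - 3)
= 21 * 3
= 63

63


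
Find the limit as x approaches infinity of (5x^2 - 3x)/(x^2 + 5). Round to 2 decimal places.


For limits at infinity with equal-degree polynomials,
we compare leading coefficients.
Numerator leading term: 5x^2
Denominator leading term: x^2
Divide both by x^2:
lim = (5 - 3/x) / (1 + 5/x^2)
As x -> infinity, the 1/x and 1/x^2 terms vanish:
= 5/1 = 5 = 5.00

5.00


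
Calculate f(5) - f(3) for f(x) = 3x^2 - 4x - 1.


Net change = f(b) - f(a)
f(x) = 3x^2 - 4x - 1
Compute f(5):
f(5) = 3 * 5^2 - 4 * 5 - 1
= 75 - 20 - 1
= 54
Compute f(3):
f(3) = 3 * 3^2 - 4 * 3 - 1
= 27 - 12 - 1
= 14
Net change = 54 - 14 = 40

40


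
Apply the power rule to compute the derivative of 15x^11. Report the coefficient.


We apply the power rule: d/dx [ax^n] = a*n * x^(n-1)
d/dx [15x^11]
= 15 * 11 * x^(11-1)
= 165x^10
The coefficient is 165

165


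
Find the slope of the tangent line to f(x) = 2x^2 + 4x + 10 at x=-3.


The slope of the tangent line equals f'(x) at the point.
f(x) = 2x^2 + 4x + 10
f'(x) = 4x + 4
At x = -3:
f'(-3) = 4 * (-3) + 4
= -12 + 4
= -8

-8


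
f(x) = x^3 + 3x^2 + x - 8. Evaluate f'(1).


Differentiate f(x) = x^3 + 3x^2 + x - 8 term by term:
f'(x) = 3x^2 + 6x + 1
Substitute x = 1:
f'(1) = 3 * 1^2 + 6 * 1 + 1
= 3 + 6 + 1
= 10

10


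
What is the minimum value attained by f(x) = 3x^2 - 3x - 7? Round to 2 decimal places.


For a quadratic f(x) = ax^2 + bx + c with a > 0, the minimum is at the vertex.
Vertex x-coordinate: x = -b/(2a)
x = -(-3) / (2 * 3)
x = 3/6 = 1/2
Substitute back to find the minimum value:
f(1/2) = 3 * (1/2)^2 - 3 * (1/2) - 7
= 3/4 - 3/2 - 7
= -31/4 = -7.75

-7.75


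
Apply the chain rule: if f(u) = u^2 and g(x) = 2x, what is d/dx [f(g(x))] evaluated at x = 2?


Using the chain rule: (f(g(x)))' = f'(g(x)) * g'(x)
First, find g(2):
g(2) = 2 * 2 + 0 = 4
Next, f'(u) = 2u
And g'(x) = 2
So f'(g(2)) * g'(2)
= 2 * 4 * 2
= 16

16


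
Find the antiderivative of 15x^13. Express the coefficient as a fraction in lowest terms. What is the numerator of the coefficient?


Apply the power rule for integration:
integral of ax^n dx = a/(n+1) * x^(n+1) + C
integral of 15x^13 dx
= 15/14 * x^14 + C
The coefficient in lowest terms is 15/14, and its numerator is 15

15


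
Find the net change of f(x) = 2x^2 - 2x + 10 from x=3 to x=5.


Net change = f(b) - f(a)
f(x) = 2x^2 - 2x + 10
Compute f(5):
f(5) = 2 * 5^2 - 2 * 5 + 10
= 50 - 10 + 10
= 50
Compute f(3):
f(3) = 2 * 3^2 - 2 * 3 + 10
= 18 - 6 + 10
= 22
Net change = 50 - 22 = 28

28


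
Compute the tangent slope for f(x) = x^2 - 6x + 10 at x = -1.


The slope of the tangent line equals f'(x) at the point.
f(x) = x^2 - 6x + 10
f'(x) = 2x - 6
At x = -1:
f'(-1) = 2 * (-1) - 6
= -2 - 6
= -8

-8


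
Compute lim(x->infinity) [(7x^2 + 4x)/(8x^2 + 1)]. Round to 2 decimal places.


For limits at infinity with equal-degree polynomials,
we compare leading coefficients.
Numerator leading term: 7x^2
Denominator leading term: 8x^2
Divide both by x^2:
lim = (7 + 4/x) / (8 + 1/x^2)
As x -> infinity, the 1/x and 1/x^2 terms vanish:
= 7/8 ≈ 0.88

0.88


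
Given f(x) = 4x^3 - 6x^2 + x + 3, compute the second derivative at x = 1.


First derivative:
f'(x) = 12x^2 - 12x + 1
Second derivative:
f''(x) = 24x - 12
Substitute x = 1:
f''(1) = 24 * 1 - 12
= 24 - 12
= 12

12


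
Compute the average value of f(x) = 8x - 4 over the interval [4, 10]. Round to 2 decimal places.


Average value = 1/(b-a) * integral from a to b of f(x) dx
First compute the integral of 8x - 4:
F(x) = 4x^2 - 4x
F(10) = 4 * 100 - 4 * 10 = 360
F(4) = 4 * 16 - 4 * 4 = 48
Integral = 360 - 48 = 312
Average = 312 / (10 - 4) = 312 / 6
= 52 = 52.00

52.00


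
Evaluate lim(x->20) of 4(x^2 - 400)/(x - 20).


Direct substitution gives 0/0, so we factor the numerator.
Factor: 4(x^2 - 400) = 4 * (x - 20)(x + 20)
Cancel the common factor (x - 20):
4(x^2 - 400)/(x - 20) = 4 * (x + 20)
Now substitute x = 20:
= 4 * (20 + 20) = 160

160


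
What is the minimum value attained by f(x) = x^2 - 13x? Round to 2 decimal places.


For a quadratic f(x) = ax^2 + bx + c with a > 0, the minimum is at the vertex.
Vertex x-coordinate: x = -b/(2a)
x = -(-13) / (2 * 1)
x = 13/2
Substitute back to find the minimum value:
f(13/2) = 1 * (13/2)^2 - 13 * (13/2) + 0
= 169/4 - 169/2 + 0
= -169/4 = -42.25

-42.25


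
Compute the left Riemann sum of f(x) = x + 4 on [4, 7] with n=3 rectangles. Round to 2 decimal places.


Left Riemann sum uses left endpoints of each subinterval.
Interval: [4, 7], n = 3
dx = (7 - 4) / 3 = 1
Left endpoints: [4, 5, 6]
f values: [8, 9, 10]
Sum = dx * (sum of f values)
= 1 * 27
= 27 = 27.00

27.00


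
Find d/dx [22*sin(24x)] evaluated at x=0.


Apply the chain rule to differentiate 22*sin(24x):
d/dx [22*sin(24x)]
= 22 * cos(24x) * d/dx(24x)
= 22 * 24 * cos(24x)
= 528 * cos(24x)
Evaluate at x = 0:
= 528 * cos(0)
= 528 * 1
= 528

528


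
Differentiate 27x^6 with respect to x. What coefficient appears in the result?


We apply the power rule: d/dx [ax^n] = a*n * x^(n-1)
d/dx [27x^6]
= 27 * 6 * x^(6-1)
= 162x^5
The coefficient is 162

162


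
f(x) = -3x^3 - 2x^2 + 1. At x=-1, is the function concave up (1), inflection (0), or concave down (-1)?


Concavity is determined by the sign of f''(x).
f(x) = -3x^3 - 2x^2 + 1
f'(x) = -9x^2 - 4x
f''(x) = -18x - 4
f''(-1) = -18 * (-1) - 4
= 18 - 4
= 14
Since f''(-1) > 0, the function is concave up (1)

1


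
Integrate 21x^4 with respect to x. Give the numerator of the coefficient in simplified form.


Apply the power rule for integration:
integral of ax^n dx = a/(n+1) * x^(n+1) + C
integral of 21x^4 dx
= 21/5 * x^5 + C
The coefficient in lowest terms is 21/5, and its numerator is 21

21


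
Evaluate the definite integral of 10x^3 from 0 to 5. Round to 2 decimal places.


Find the antiderivative of 10x^3:
F(x) = 10/4 * x^4
Apply the Fundamental Theorem of Calculus:
F(5) - F(0)
= 10/4 * 5^4 - 10/4 * 0^4
= 10/4 * (625 - 0)
= 10/4 * 625
= 3125/2 = 1562.50

1562.50


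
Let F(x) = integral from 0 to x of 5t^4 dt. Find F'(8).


By the Fundamental Theorem of Calculus (Part 1):
If F(x) = integral from 0 to x of f(t) dt, then F'(x) = f(x)
Here f(t) = 5t^4
So F'(x) = 5x^4
Evaluate at x = 8:
F'(8) = 5 * 8^4
= 5 * 4096
= 20480

20480


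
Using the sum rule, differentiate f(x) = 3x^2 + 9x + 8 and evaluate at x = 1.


Differentiate term by term using power and sum rules:
f(x) = 3x^2 + 9x + 8
f'(x) = 6x + 9
Substitute x = 1:
f'(1) = 6 * 1 + 9
= 6 + 9
= 15

15


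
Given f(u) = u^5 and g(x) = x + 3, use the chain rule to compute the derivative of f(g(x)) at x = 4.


Using the chain rule: (f(g(x)))' = f'(g(x)) * g'(x)
First, find g(4):
g(4) = 1 * 4 + 3 = 7
Next, f'(u) = 5u^4
And g'(x) = 1
So f'(g(4)) * g'(4)
= 5 * 7^4 * 1
= 5 * 2401 * 1
= 12005

12005


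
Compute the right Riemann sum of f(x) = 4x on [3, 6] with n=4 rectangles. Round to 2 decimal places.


Right Riemann sum uses right endpoints of each subinterval.
Interval: [3, 6], n = 4
dx = (6 - 3) / 4 = 3/4
Right endpoints: [15/4, 9/2, 21/4, 6]
f values: [15, 18, 21, 24]
Sum = dx * (sum of f values)
= 3/4 * 78
= 117/2 = 58.50

58.50


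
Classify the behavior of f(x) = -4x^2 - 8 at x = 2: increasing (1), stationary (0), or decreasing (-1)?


Compute f'(x) to determine behavior:
f'(x) = -8x
f'(2) = -8 * 2 + 0
= -16 + 0
= -16
Since f'(2) < 0, the function is decreasing (-1)

-1


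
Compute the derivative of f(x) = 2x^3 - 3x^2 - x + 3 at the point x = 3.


Differentiate f(x) = 2x^3 - 3x^2 - x + 3 term by term:
f'(x) = 6x^2 - 6x - 1
Substitute x = 3:
f'(3) = 6 * 3^2 - 6 * 3 - 1
= 54 - 18 - 1
= 35

35


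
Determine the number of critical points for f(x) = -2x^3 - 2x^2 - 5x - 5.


Find where f'(x) = 0:
f(x) = -2x^3 - 2x^2 - 5x - 5
f'(x) = -6x^2 - 4x - 5
This is a quadratic in x. Use the discriminant to count real roots.
Discriminant = (-4)^2 - 4 * (-6) * (-5)
= 16 - 120
= -104
Since discriminant < 0, f'(x) = 0 has no real solutions.
Number of critical points: 0

0


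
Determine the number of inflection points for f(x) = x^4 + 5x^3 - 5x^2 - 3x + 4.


Inflection points occur where f''(x) = 0 and concavity changes.
f(x) = x^4 + 5x^3 - 5x^2 - 3x + 4
f'(x) = 4x^3 + 15x^2 - 10x - 3
f''(x) = 12x^2 + 30x - 10
This is a quadratic in x. Use the discriminant to count real roots.
Discriminant = (30)^2 - 4 * 12 * (-10)
= 900 - (-480)
= 1380
Since discriminant > 0, f''(x) = 0 has 2 distinct real solutions.
A quadratic with two distinct real roots changes sign at each root, so concavity changes at both.
Number of inflection points: 2

2


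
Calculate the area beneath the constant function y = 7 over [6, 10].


The area under a constant function y = 7 is a rectangle.
Width = 10 - 6 = 4
Height = 7
Area = width * height
= 4 * 7
= 28

28


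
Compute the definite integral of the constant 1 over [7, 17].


The integral of a constant k over [a, b] equals k * (b - a).
integral from 7 to 17 of 1 dx
= 1 * (17 - 7)
= 1 * 10
= 10

10


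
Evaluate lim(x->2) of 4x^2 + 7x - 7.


Since polynomials are continuous, we use direct substitution.
lim(x->2) of 4x^2 + 7x - 7
= 4 * 2^2 + 7 * 2 - 7
= 16 + 14 - 7
= 23

23


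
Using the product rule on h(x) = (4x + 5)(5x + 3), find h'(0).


Let u(x) = 4x + 5 and v(x) = 5x + 3
u'(x) = 4
v'(x) = 5
Product rule: h'(x) = u'(x)*v(x) + u(x)*v'(x)
= 4 * (5x + 3) + (4x + 5) * 5
At x = 0:
u(0) = 4 * 0 + 5 = 5
v(0) = 5 * 0 + 3 = 3
h'(0) = 4 * 3 + 5 * 5
= 12 + 25
= 37

37


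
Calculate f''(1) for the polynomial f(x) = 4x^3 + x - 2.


First derivative:
f'(x) = 12x^2 + 1
Second derivative:
f''(x) = 24x
Substitute x = 1:
f''(1) = 24 * 1 + 0
= 24 + 0
= 24

24


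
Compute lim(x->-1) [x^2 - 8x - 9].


Since polynomials are continuous, we use direct substitution.
lim(x->-1) of x^2 - 8x - 9
= 1 * (-1)^2 - 8 * (-1) - 9
= 1 + 8 - 9
= 0

0


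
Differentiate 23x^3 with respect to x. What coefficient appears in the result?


We apply the power rule: d/dx [ax^n] = a*n * x^(n-1)
d/dx [23x^3]
= 23 * 3 * x^(3-1)
= 69x^2
The coefficient is 69

69


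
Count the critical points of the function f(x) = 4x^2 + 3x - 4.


Find where f'(x) = 0:
f'(x) = 8x + 3
Set f'(x) = 0:
8x + 3 = 0
x = -3 / 8 = -3/8
This is a linear equation in x, so there is exactly one solution.
Number of critical points: 1

1


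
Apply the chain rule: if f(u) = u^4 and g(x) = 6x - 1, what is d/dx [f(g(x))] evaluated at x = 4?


Using the chain rule: (f(g(x)))' = f'(g(x)) * g'(x)
First, find g(4):
g(4) = 6 * 4 - 1 = 23
Next, f'(u) = 4u^3
And g'(x) = 6
So f'(g(4)) * g'(4)
= 4 * 23^3 * 6
= 4 * 12167 * 6
= 292008

292008


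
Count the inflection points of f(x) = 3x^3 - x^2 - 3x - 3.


Inflection points occur where f''(x) = 0 and concavity changes.
f(x) = 3x^3 - x^2 - 3x - 3
f'(x) = 9x^2 - 2x - 3
f''(x) = 18x - 2
Set f''(x) = 0:
18x - 2 = 0
x = 2 / 18 = 1/9
Since f''(x) is linear (degree 1), it changes sign at this point.
Therefore there is exactly 1 inflection point.

1


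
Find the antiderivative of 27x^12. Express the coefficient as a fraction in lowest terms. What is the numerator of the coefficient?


Apply the power rule for integration:
integral of ax^n dx = a/(n+1) * x^(n+1) + C
integral of 27x^12 dx
= 27/13 * x^13 + C
The coefficient in lowest terms is 27/13, and its numerator is 27

27


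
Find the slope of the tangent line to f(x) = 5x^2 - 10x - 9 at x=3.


The slope of the tangent line equals f'(x) at the point.
f(x) = 5x^2 - 10x - 9
f'(x) = 10x - 10
At x = 3:
f'(3) = 10 * 3 - 10
= 30 - 10
= 20

20


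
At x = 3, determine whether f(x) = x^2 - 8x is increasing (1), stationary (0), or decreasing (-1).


Compute f'(x) to determine behavior:
f'(x) = 2x - 8
f'(3) = 2 * 3 - 8
= 6 - 8
= -2
Since f'(3) < 0, the function is decreasing (-1)

-1


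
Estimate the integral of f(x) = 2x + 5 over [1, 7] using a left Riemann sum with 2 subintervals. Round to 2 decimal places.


Left Riemann sum uses left endpoints of each subinterval.
Interval: [1, 7], n = 2
dx = (7 - 1) / 2 = 3
Left endpoints: [1, 4]
f values: [7, 13]
Sum = dx * (sum of f values)
= 3 * 20
= 60 = 60.00

60.00


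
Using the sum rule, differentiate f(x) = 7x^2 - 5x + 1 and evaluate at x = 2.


Differentiate term by term using power and sum rules:
f(x) = 7x^2 - 5x + 1
f'(x) = 14x - 5
Substitute x = 2:
f'(2) = 14 * 2 - 5
= 28 - 5
= 23

23


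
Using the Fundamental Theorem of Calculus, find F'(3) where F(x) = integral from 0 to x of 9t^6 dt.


By the Fundamental Theorem of Calculus (Part 1):
If F(x) = integral from 0 to x of f(t) dt, then F'(x) = f(x)
Here f(t) = 9t^6
So F'(x) = 9x^6
Evaluate at x = 3:
F'(3) = 9 * 3^6
= 9 * 729
= 6561

6561


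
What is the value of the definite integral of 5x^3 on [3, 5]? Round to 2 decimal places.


Find the antiderivative of 5x^3:
F(x) = 5/4 * x^4
Apply the Fundamental Theorem of Calculus:
F(5) - F(3)
= 5/4 * 5^4 - 5/4 * 3^4
= 5/4 * (625 - 81)
= 5/4 * 544
= 680 = 680.00

680.00


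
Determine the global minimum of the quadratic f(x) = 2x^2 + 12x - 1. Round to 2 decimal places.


For a quadratic f(x) = ax^2 + bx + c with a > 0, the minimum is at the vertex.
Vertex x-coordinate: x = -b/(2a)
x = -(12) / (2 * 2)
x = -12/4 = -3
Substitute back to find the minimum value:
f(-3) = 2 * (-3)^2 + 12 * (-3) - 1
= 18 - 36 - 1
= -19 = -19.00

-19.00


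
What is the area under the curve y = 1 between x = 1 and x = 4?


The area under a constant function y = 1 is a rectangle.
Width = 4 - 1 = 3
Height = 1
Area = width * height
= 3 * 1
= 3

3


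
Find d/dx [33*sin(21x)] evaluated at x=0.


Apply the chain rule to differentiate 33*sin(21x):
d/dx [33*sin(21x)]
= 33 * cos(21x) * d/dx(21x)
= 33 * 21 * cos(21x)
= 693 * cos(21x)
Evaluate at x = 0:
= 693 * cos(0)
= 693 * 1
= 693

693


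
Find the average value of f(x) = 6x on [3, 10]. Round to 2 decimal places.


Average value = 1/(b-a) * integral from a to b of f(x) dx
First compute the integral of 6x:
F(x) = 3x^2
F(10) = 3 * 100 + 0 * 10 = 300
F(3) = 3 * 9 + 0 * 3 = 27
Integral = 300 - 27 = 273
Average = 273 / (10 - 3) = 273 / 7
= 39 = 39.00

39.00


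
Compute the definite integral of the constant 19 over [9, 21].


The integral of a constant k over [a, b] equals k * (b - a).
integral from 9 to 21 of 19 dx
= 19 * (21 - 9)
= 19 * 12
= 228

228


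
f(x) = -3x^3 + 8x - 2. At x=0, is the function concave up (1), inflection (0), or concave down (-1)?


Concavity is determined by the sign of f''(x).
f(x) = -3x^3 + 8x - 2
f'(x) = -9x^2 + 8
f''(x) = -18x
f''(0) = -18 * 0 + 0
= 0 + 0
= 0
f''(0) = 0, and f''(x) is linear with nonzero slope -18, so f'' changes sign at x = 0. Hence the function is at an inflection point (0)

0


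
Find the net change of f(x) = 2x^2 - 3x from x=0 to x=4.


Net change = f(b) - f(a)
f(x) = 2x^2 - 3x
Compute f(4):
f(4) = 2 * 4^2 - 3 * 4 + 0
= 32 - 12 + 0
= 20
Compute f(0):
f(0) = 2 * 0^2 - 3 * 0 + 0
= 0 + 0 + 0
= 0
Net change = 20 - 0 = 20

20


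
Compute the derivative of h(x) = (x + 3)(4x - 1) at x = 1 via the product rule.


Let u(x) = x + 3 and v(x) = 4x - 1
u'(x) = 1
v'(x) = 4
Product rule: h'(x) = u'(x)*v(x) + u(x)*v'(x)
= 1 * (4x - 1) + (x + 3) * 4
At x = 1:
u(1) = 1 * 1 + 3 = 4
v(1) = 4 * 1 - 1 = 3
h'(1) = 1 * 3 + 4 * 4
= 3 + 16
= 19

19


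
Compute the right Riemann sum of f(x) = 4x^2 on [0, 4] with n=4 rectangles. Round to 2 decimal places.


Right Riemann sum uses right endpoints of each subinterval.
Interval: [0, 4], n = 4
dx = (4 - 0) / 4 = 1
Right endpoints: [1, 2, 3, 4]
f values: [4, 16, 36, 64]
Sum = dx * (sum of f values)
= 1 * 120
= 120 = 120.00

120.00


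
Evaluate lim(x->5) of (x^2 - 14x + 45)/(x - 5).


Direct substitution gives 0/0, so we factor the numerator.
Factor: (x^2 - 14x + 45) = (x - 5)(x - 9)
Cancel the common factor (x - 5):
(x^2 - 14x + 45)/(x - 5) = (x - 9)
Now substitute x = 5:
= (5) - (9) = -4

-4


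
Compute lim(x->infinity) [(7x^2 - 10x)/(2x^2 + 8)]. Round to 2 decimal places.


For limits at infinity with equal-degree polynomials,
we compare leading coefficients.
Numerator leading term: 7x^2
Denominator leading term: 2x^2
Divide both by x^2:
lim = (7 - 10/x) / (2 + 8/x^2)
As x -> infinity, the 1/x and 1/x^2 terms vanish:
= 7/2 = 3.50

3.50


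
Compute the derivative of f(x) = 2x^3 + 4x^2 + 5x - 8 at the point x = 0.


Differentiate f(x) = 2x^3 + 4x^2 + 5x - 8 term by term:
f'(x) = 6x^2 + 8x + 5
Substitute x = 0:
f'(0) = 6 * 0^2 + 8 * 0 + 5
= 0 + 0 + 5
= 5

5


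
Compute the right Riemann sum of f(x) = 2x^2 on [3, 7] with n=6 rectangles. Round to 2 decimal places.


Right Riemann sum uses right endpoints of each subinterval.
Interval: [3, 7], n = 6
dx = (7 - 3) / 6 = 2/3
Right endpoints: [11/3, 13/3, 5, 17/3, 19/3, 7]
f values: [242/9, 338/9, 50, 578/9, 722/9, 98]
Sum = dx * (sum of f values)
= 2/3 * 3212/9
= 6424/27 ≈ 237.93

237.93


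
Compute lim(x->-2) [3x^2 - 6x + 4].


Since polynomials are continuous, we use direct substitution.
lim(x->-2) of 3x^2 - 6x + 4
= 3 * (-2)^2 - 6 * (-2) + 4
= 12 + 12 + 4
= 28

28


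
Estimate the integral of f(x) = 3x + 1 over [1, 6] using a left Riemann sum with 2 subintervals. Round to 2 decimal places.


Left Riemann sum uses left endpoints of each subinterval.
Interval: [1, 6], n = 2
dx = (6 - 1) / 2 = 5/2
Left endpoints: [1, 7/2]
f values: [4, 23/2]
Sum = dx * (sum of f values)
= 5/2 * 31/2
= 155/4 = 38.75

38.75


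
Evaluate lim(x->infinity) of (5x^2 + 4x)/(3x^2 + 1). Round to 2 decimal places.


For limits at infinity with equal-degree polynomials,
we compare leading coefficients.
Numerator leading term: 5x^2
Denominator leading term: 3x^2
Divide both by x^2:
lim = (5 + 4/x) / (3 + 1/x^2)
As x -> infinity, the 1/x and 1/x^2 terms vanish:
= 5/3 ≈ 1.67

1.67


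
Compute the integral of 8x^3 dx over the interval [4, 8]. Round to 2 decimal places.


Find the antiderivative of 8x^3:
F(x) = 8/4 * x^4
Apply the Fundamental Theorem of Calculus:
F(8) - F(4)
= 8/4 * 8^4 - 8/4 * 4^4
= 8/4 * (4096 - 256)
= 8/4 * 3840
= 7680 = 7680.00

7680.00


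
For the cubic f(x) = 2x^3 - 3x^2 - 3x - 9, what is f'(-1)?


Differentiate f(x) = 2x^3 - 3x^2 - 3x - 9 term by term:
f'(x) = 6x^2 - 6x - 3
Substitute x = -1:
f'(-1) = 6 * (-1)^2 - 6 * (-1) - 3
= 6 + 6 - 3
= 9

9


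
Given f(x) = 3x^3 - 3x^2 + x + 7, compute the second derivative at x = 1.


First derivative:
f'(x) = 9x^2 - 6x + 1
Second derivative:
f''(x) = 18x - 6
Substitute x = 1:
f''(1) = 18 * 1 - 6
= 18 - 6
= 12

12


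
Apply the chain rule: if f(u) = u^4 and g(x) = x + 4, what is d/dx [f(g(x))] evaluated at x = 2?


Using the chain rule: (f(g(x)))' = f'(g(x)) * g'(x)
First, find g(2):
g(2) = 1 * 2 + 4 = 6
Next, f'(u) = 4u^3
And g'(x) = 1
So f'(g(2)) * g'(2)
= 4 * 6^3 * 1
= 4 * 216 * 1
= 864

864


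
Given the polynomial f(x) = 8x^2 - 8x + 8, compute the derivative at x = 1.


Differentiate term by term using power and sum rules:
f(x) = 8x^2 - 8x + 8
f'(x) = 16x - 8
Substitute x = 1:
f'(1) = 16 * 1 - 8
= 16 - 8
= 8

8


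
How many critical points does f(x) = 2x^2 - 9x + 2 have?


Find where f'(x) = 0:
f'(x) = 4x - 9
Set f'(x) = 0:
4x - 9 = 0
x = 9 / 4 = 9/4
This is a linear equation in x, so there is exactly one solution.
Number of critical points: 1

1


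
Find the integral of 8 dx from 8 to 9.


The integral of a constant k over [a, b] equals k * (b - a).
integral from 8 to 9 of 8 dx
= 8 * (9 - 8)
= 8 * 1
= 8

8


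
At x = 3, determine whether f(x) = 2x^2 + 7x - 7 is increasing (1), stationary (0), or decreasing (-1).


Compute f'(x) to determine behavior:
f'(x) = 4x + 7
f'(3) = 4 * 3 + 7
= 12 + 7
= 19
Since f'(3) > 0, the function is increasing (1)

1


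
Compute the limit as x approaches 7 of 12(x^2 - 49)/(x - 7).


Direct substitution gives 0/0, so we factor the numerator.
Factor: 12(x^2 - 49) = 12 * (x - 7)(x + 7)
Cancel the common factor (x - 7):
12(x^2 - 49)/(x - 7) = 12 * (x + 7)
Now substitute x = 7:
= 12 * (7 + 7) = 168

168


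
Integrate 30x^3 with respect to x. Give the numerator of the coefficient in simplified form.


Apply the power rule for integration:
integral of ax^n dx = a/(n+1) * x^(n+1) + C
integral of 30x^3 dx
= 30/4 * x^4 + C
= 15/2 * x^4 + C
The coefficient in lowest terms is 15/2, and its numerator is 15

15


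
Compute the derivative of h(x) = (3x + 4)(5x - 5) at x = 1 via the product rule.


Let u(x) = 3x + 4 and v(x) = 5x - 5
u'(x) = 3
v'(x) = 5
Product rule: h'(x) = u'(x)*v(x) + u(x)*v'(x)
= 3 * (5x - 5) + (3x + 4) * 5
At x = 1:
u(1) = 3 * 1 + 4 = 7
v(1) = 5 * 1 - 5 = 0
h'(1) = 3 * 0 + 7 * 5
= 0 + 35
= 35

35


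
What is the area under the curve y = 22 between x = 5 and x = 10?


The area under a constant function y = 22 is a rectangle.
Width = 10 - 5 = 5
Height = 22
Area = width * height
= 5 * 22
= 110

110


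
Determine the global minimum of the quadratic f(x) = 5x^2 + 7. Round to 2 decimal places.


For a quadratic f(x) = ax^2 + bx + c with a > 0, the minimum is at the vertex.
Vertex x-coordinate: x = -b/(2a)
x = -(0) / (2 * 5)
x = 0/10 = 0
Substitute back to find the minimum value:
f(0) = 5 * 0^2 + 0 * 0 + 7
= 0 + 0 + 7
= 7 = 7.00

7.00


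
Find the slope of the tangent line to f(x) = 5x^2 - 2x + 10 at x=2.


The slope of the tangent line equals f'(x) at the point.
f(x) = 5x^2 - 2x + 10
f'(x) = 10x - 2
At x = 2:
f'(2) = 10 * 2 - 2
= 20 - 2
= 18

18


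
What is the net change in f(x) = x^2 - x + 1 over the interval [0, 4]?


Net change = f(b) - f(a)
f(x) = x^2 - x + 1
Compute f(4):
f(4) = 1 * 4^2 - 1 * 4 + 1
= 16 - 4 + 1
= 13
Compute f(0):
f(0) = 1 * 0^2 - 1 * 0 + 1
= 0 + 0 + 1
= 1
Net change = 13 - 1 = 12

12


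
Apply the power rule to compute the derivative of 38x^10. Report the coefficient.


We apply the power rule: d/dx [ax^n] = a*n * x^(n-1)
d/dx [38x^10]
= 38 * 10 * x^(10-1)
= 380x^9
The coefficient is 380

380


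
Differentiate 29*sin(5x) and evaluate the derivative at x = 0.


Apply the chain rule to differentiate 29*sin(5x):
d/dx [29*sin(5x)]
= 29 * cos(5x) * d/dx(5x)
= 29 * 5 * cos(5x)
= 145 * cos(5x)
Evaluate at x = 0:
= 145 * cos(0)
= 145 * 1
= 145

145


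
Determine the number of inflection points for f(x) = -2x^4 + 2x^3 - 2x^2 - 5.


Inflection points occur where f''(x) = 0 and concavity changes.
f(x) = -2x^4 + 2x^3 - 2x^2 - 5
f'(x) = -8x^3 + 6x^2 - 4x
f''(x) = -24x^2 + 12x - 4
This is a quadratic in x. Use the discriminant to count real roots.
Discriminant = (12)^2 - 4 * (-24) * (-4)
= 144 - 384
= -240
Since discriminant < 0, f''(x) = 0 has no real solutions.
Number of inflection points: 0

0


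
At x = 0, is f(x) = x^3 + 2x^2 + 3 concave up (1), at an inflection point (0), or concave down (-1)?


Concavity is determined by the sign of f''(x).
f(x) = x^3 + 2x^2 + 3
f'(x) = 3x^2 + 4x
f''(x) = 6x + 4
f''(0) = 6 * 0 + 4
= 0 + 4
= 4
Since f''(0) > 0, the function is concave up (1)

1


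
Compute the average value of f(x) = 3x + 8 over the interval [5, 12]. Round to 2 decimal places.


Average value = 1/(b-a) * integral from a to b of f(x) dx
First compute the integral of 3x + 8:
F(x) = (3/2)x^2 + 8x
F(12) = 3/2 * 144 + 8 * 12 = 312
F(5) = 3/2 * 25 + 8 * 5 = 155/2
Integral = 312 - 155/2 = 469/2
Average = (469/2) / (12 - 5) = (469/2) / 7
= 67/2 = 33.50

33.50


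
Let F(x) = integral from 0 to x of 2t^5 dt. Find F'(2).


By the Fundamental Theorem of Calculus (Part 1):
If F(x) = integral from 0 to x of f(t) dt, then F'(x) = f(x)
Here f(t) = 2t^5
So F'(x) = 2x^5
Evaluate at x = 2:
F'(2) = 2 * 2^5
= 2 * 32
= 64

64


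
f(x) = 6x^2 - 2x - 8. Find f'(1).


Differentiate term by term using power and sum rules:
f(x) = 6x^2 - 2x - 8
f'(x) = 12x - 2
Substitute x = 1:
f'(1) = 12 * 1 - 2
= 12 - 2
= 10

10


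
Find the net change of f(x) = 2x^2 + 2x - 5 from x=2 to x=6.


Net change = f(b) - f(a)
f(x) = 2x^2 + 2x - 5
Compute f(6):
f(6) = 2 * 6^2 + 2 * 6 - 5
= 72 + 12 - 5
= 79
Compute f(2):
f(2) = 2 * 2^2 + 2 * 2 - 5
= 8 + 4 - 5
= 7
Net change = 79 - 7 = 72

72
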